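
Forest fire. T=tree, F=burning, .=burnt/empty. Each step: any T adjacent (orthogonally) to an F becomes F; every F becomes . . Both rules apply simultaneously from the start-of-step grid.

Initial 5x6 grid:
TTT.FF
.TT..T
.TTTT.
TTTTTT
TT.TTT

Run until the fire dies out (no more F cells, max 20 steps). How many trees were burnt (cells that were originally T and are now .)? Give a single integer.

Step 1: +1 fires, +2 burnt (F count now 1)
Step 2: +0 fires, +1 burnt (F count now 0)
Fire out after step 2
Initially T: 21, now '.': 10
Total burnt (originally-T cells now '.'): 1

Answer: 1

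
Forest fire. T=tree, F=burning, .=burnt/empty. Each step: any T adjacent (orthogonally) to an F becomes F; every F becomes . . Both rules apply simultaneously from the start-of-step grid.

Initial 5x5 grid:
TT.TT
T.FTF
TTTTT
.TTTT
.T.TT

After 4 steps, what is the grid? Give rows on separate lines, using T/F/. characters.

Step 1: 4 trees catch fire, 2 burn out
  TT.TF
  T..F.
  TTFTF
  .TTTT
  .T.TT
Step 2: 5 trees catch fire, 4 burn out
  TT.F.
  T....
  TF.F.
  .TFTF
  .T.TT
Step 3: 4 trees catch fire, 5 burn out
  TT...
  T....
  F....
  .F.F.
  .T.TF
Step 4: 3 trees catch fire, 4 burn out
  TT...
  F....
  .....
  .....
  .F.F.

TT...
F....
.....
.....
.F.F.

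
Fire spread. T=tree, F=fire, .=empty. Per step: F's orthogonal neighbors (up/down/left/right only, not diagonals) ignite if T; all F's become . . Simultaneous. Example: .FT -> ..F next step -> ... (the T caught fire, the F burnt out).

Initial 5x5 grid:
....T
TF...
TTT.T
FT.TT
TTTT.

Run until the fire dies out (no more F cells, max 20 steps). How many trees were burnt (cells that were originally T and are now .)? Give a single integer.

Answer: 12

Derivation:
Step 1: +5 fires, +2 burnt (F count now 5)
Step 2: +2 fires, +5 burnt (F count now 2)
Step 3: +1 fires, +2 burnt (F count now 1)
Step 4: +1 fires, +1 burnt (F count now 1)
Step 5: +1 fires, +1 burnt (F count now 1)
Step 6: +1 fires, +1 burnt (F count now 1)
Step 7: +1 fires, +1 burnt (F count now 1)
Step 8: +0 fires, +1 burnt (F count now 0)
Fire out after step 8
Initially T: 13, now '.': 24
Total burnt (originally-T cells now '.'): 12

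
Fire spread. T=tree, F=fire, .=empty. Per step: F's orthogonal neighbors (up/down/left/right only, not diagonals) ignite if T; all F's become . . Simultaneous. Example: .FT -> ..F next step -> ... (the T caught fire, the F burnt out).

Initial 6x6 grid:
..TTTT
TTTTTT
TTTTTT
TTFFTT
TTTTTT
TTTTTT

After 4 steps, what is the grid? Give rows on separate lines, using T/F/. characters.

Step 1: 6 trees catch fire, 2 burn out
  ..TTTT
  TTTTTT
  TTFFTT
  TF..FT
  TTFFTT
  TTTTTT
Step 2: 10 trees catch fire, 6 burn out
  ..TTTT
  TTFFTT
  TF..FT
  F....F
  TF..FT
  TTFFTT
Step 3: 10 trees catch fire, 10 burn out
  ..FFTT
  TF..FT
  F....F
  ......
  F....F
  TF..FT
Step 4: 5 trees catch fire, 10 burn out
  ....FT
  F....F
  ......
  ......
  ......
  F....F

....FT
F....F
......
......
......
F....F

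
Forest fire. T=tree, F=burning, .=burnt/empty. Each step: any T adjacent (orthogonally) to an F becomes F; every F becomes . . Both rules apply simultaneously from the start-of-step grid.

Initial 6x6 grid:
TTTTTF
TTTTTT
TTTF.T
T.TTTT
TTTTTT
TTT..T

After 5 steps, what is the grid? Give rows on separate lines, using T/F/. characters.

Step 1: 5 trees catch fire, 2 burn out
  TTTTF.
  TTTFTF
  TTF..T
  T.TFTT
  TTTTTT
  TTT..T
Step 2: 8 trees catch fire, 5 burn out
  TTTF..
  TTF.F.
  TF...F
  T.F.FT
  TTTFTT
  TTT..T
Step 3: 6 trees catch fire, 8 burn out
  TTF...
  TF....
  F.....
  T....F
  TTF.FT
  TTT..T
Step 4: 6 trees catch fire, 6 burn out
  TF....
  F.....
  ......
  F.....
  TF...F
  TTF..T
Step 5: 4 trees catch fire, 6 burn out
  F.....
  ......
  ......
  ......
  F.....
  TF...F

F.....
......
......
......
F.....
TF...F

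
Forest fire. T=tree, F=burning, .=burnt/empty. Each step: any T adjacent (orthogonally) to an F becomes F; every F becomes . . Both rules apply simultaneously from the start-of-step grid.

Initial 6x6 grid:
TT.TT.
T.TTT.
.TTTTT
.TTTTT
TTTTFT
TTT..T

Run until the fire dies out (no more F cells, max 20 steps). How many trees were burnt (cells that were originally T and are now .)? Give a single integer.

Step 1: +3 fires, +1 burnt (F count now 3)
Step 2: +5 fires, +3 burnt (F count now 5)
Step 3: +6 fires, +5 burnt (F count now 6)
Step 4: +6 fires, +6 burnt (F count now 6)
Step 5: +4 fires, +6 burnt (F count now 4)
Step 6: +0 fires, +4 burnt (F count now 0)
Fire out after step 6
Initially T: 27, now '.': 33
Total burnt (originally-T cells now '.'): 24

Answer: 24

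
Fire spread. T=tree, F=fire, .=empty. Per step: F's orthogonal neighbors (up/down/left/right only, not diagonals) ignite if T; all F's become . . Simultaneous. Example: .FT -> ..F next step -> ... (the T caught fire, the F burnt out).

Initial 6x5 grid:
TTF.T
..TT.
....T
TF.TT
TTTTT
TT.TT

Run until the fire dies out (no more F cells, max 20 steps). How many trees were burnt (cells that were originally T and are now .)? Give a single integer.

Answer: 17

Derivation:
Step 1: +4 fires, +2 burnt (F count now 4)
Step 2: +5 fires, +4 burnt (F count now 5)
Step 3: +2 fires, +5 burnt (F count now 2)
Step 4: +3 fires, +2 burnt (F count now 3)
Step 5: +2 fires, +3 burnt (F count now 2)
Step 6: +1 fires, +2 burnt (F count now 1)
Step 7: +0 fires, +1 burnt (F count now 0)
Fire out after step 7
Initially T: 18, now '.': 29
Total burnt (originally-T cells now '.'): 17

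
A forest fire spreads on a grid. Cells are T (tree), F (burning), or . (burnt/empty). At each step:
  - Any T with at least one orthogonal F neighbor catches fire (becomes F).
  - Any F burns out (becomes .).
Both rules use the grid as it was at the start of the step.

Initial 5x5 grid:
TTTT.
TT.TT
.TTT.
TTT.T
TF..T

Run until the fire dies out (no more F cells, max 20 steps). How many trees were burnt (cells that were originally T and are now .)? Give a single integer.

Answer: 15

Derivation:
Step 1: +2 fires, +1 burnt (F count now 2)
Step 2: +3 fires, +2 burnt (F count now 3)
Step 3: +2 fires, +3 burnt (F count now 2)
Step 4: +3 fires, +2 burnt (F count now 3)
Step 5: +3 fires, +3 burnt (F count now 3)
Step 6: +2 fires, +3 burnt (F count now 2)
Step 7: +0 fires, +2 burnt (F count now 0)
Fire out after step 7
Initially T: 17, now '.': 23
Total burnt (originally-T cells now '.'): 15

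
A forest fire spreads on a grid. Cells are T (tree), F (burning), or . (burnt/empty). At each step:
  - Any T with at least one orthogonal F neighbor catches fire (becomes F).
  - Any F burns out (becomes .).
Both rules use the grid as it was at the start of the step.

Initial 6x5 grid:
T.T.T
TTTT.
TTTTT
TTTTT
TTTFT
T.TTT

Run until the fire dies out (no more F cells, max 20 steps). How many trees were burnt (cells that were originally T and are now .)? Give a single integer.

Answer: 24

Derivation:
Step 1: +4 fires, +1 burnt (F count now 4)
Step 2: +6 fires, +4 burnt (F count now 6)
Step 3: +5 fires, +6 burnt (F count now 5)
Step 4: +4 fires, +5 burnt (F count now 4)
Step 5: +3 fires, +4 burnt (F count now 3)
Step 6: +1 fires, +3 burnt (F count now 1)
Step 7: +1 fires, +1 burnt (F count now 1)
Step 8: +0 fires, +1 burnt (F count now 0)
Fire out after step 8
Initially T: 25, now '.': 29
Total burnt (originally-T cells now '.'): 24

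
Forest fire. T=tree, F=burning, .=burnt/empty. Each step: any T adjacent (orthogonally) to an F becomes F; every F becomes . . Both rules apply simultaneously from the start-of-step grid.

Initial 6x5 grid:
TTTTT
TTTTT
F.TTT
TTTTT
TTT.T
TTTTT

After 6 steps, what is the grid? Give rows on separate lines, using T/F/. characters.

Step 1: 2 trees catch fire, 1 burn out
  TTTTT
  FTTTT
  ..TTT
  FTTTT
  TTT.T
  TTTTT
Step 2: 4 trees catch fire, 2 burn out
  FTTTT
  .FTTT
  ..TTT
  .FTTT
  FTT.T
  TTTTT
Step 3: 5 trees catch fire, 4 burn out
  .FTTT
  ..FTT
  ..TTT
  ..FTT
  .FT.T
  FTTTT
Step 4: 6 trees catch fire, 5 burn out
  ..FTT
  ...FT
  ..FTT
  ...FT
  ..F.T
  .FTTT
Step 5: 5 trees catch fire, 6 burn out
  ...FT
  ....F
  ...FT
  ....F
  ....T
  ..FTT
Step 6: 4 trees catch fire, 5 burn out
  ....F
  .....
  ....F
  .....
  ....F
  ...FT

....F
.....
....F
.....
....F
...FT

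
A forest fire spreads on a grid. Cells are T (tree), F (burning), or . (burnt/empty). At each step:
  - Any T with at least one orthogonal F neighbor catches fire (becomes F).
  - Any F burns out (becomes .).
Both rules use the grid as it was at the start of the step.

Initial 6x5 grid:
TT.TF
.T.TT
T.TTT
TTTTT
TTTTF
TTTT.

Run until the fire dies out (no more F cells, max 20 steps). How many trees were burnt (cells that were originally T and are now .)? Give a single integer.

Answer: 20

Derivation:
Step 1: +4 fires, +2 burnt (F count now 4)
Step 2: +5 fires, +4 burnt (F count now 5)
Step 3: +4 fires, +5 burnt (F count now 4)
Step 4: +4 fires, +4 burnt (F count now 4)
Step 5: +2 fires, +4 burnt (F count now 2)
Step 6: +1 fires, +2 burnt (F count now 1)
Step 7: +0 fires, +1 burnt (F count now 0)
Fire out after step 7
Initially T: 23, now '.': 27
Total burnt (originally-T cells now '.'): 20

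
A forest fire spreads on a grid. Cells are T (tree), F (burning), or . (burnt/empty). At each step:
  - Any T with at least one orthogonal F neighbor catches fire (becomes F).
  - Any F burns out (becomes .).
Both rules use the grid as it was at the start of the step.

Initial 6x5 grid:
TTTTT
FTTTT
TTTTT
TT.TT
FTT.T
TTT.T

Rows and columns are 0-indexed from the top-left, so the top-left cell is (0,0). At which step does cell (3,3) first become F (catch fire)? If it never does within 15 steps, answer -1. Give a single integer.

Step 1: cell (3,3)='T' (+6 fires, +2 burnt)
Step 2: cell (3,3)='T' (+6 fires, +6 burnt)
Step 3: cell (3,3)='T' (+4 fires, +6 burnt)
Step 4: cell (3,3)='T' (+3 fires, +4 burnt)
Step 5: cell (3,3)='F' (+3 fires, +3 burnt)
  -> target ignites at step 5
Step 6: cell (3,3)='.' (+1 fires, +3 burnt)
Step 7: cell (3,3)='.' (+1 fires, +1 burnt)
Step 8: cell (3,3)='.' (+1 fires, +1 burnt)
Step 9: cell (3,3)='.' (+0 fires, +1 burnt)
  fire out at step 9

5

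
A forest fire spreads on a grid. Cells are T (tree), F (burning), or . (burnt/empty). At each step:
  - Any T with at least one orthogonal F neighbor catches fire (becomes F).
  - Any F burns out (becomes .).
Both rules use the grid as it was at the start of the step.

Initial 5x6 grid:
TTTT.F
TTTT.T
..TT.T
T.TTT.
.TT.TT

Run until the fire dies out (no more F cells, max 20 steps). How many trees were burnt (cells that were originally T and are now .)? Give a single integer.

Step 1: +1 fires, +1 burnt (F count now 1)
Step 2: +1 fires, +1 burnt (F count now 1)
Step 3: +0 fires, +1 burnt (F count now 0)
Fire out after step 3
Initially T: 20, now '.': 12
Total burnt (originally-T cells now '.'): 2

Answer: 2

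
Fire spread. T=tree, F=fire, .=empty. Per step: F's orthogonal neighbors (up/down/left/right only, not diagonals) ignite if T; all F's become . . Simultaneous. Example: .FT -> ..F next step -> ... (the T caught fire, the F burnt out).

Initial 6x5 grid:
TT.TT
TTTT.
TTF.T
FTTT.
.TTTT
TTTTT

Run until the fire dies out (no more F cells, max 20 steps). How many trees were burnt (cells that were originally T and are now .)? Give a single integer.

Step 1: +5 fires, +2 burnt (F count now 5)
Step 2: +6 fires, +5 burnt (F count now 6)
Step 3: +6 fires, +6 burnt (F count now 6)
Step 4: +4 fires, +6 burnt (F count now 4)
Step 5: +1 fires, +4 burnt (F count now 1)
Step 6: +0 fires, +1 burnt (F count now 0)
Fire out after step 6
Initially T: 23, now '.': 29
Total burnt (originally-T cells now '.'): 22

Answer: 22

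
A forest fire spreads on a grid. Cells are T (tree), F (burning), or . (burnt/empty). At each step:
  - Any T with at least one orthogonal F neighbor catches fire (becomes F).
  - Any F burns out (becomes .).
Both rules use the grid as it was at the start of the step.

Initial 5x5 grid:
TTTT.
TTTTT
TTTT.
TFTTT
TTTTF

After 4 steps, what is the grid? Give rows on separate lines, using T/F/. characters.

Step 1: 6 trees catch fire, 2 burn out
  TTTT.
  TTTTT
  TFTT.
  F.FTF
  TFTF.
Step 2: 6 trees catch fire, 6 burn out
  TTTT.
  TFTTT
  F.FT.
  ...F.
  F.F..
Step 3: 4 trees catch fire, 6 burn out
  TFTT.
  F.FTT
  ...F.
  .....
  .....
Step 4: 3 trees catch fire, 4 burn out
  F.FT.
  ...FT
  .....
  .....
  .....

F.FT.
...FT
.....
.....
.....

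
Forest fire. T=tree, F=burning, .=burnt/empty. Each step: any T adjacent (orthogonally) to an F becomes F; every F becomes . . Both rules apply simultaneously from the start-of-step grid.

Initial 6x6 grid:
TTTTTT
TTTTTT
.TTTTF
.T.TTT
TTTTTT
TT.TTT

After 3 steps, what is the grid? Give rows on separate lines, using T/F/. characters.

Step 1: 3 trees catch fire, 1 burn out
  TTTTTT
  TTTTTF
  .TTTF.
  .T.TTF
  TTTTTT
  TT.TTT
Step 2: 5 trees catch fire, 3 burn out
  TTTTTF
  TTTTF.
  .TTF..
  .T.TF.
  TTTTTF
  TT.TTT
Step 3: 6 trees catch fire, 5 burn out
  TTTTF.
  TTTF..
  .TF...
  .T.F..
  TTTTF.
  TT.TTF

TTTTF.
TTTF..
.TF...
.T.F..
TTTTF.
TT.TTF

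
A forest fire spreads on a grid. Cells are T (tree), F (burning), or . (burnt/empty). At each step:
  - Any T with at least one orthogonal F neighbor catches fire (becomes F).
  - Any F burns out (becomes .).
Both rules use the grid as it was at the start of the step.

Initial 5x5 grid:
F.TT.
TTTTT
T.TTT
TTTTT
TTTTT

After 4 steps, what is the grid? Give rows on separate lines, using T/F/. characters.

Step 1: 1 trees catch fire, 1 burn out
  ..TT.
  FTTTT
  T.TTT
  TTTTT
  TTTTT
Step 2: 2 trees catch fire, 1 burn out
  ..TT.
  .FTTT
  F.TTT
  TTTTT
  TTTTT
Step 3: 2 trees catch fire, 2 burn out
  ..TT.
  ..FTT
  ..TTT
  FTTTT
  TTTTT
Step 4: 5 trees catch fire, 2 burn out
  ..FT.
  ...FT
  ..FTT
  .FTTT
  FTTTT

..FT.
...FT
..FTT
.FTTT
FTTTT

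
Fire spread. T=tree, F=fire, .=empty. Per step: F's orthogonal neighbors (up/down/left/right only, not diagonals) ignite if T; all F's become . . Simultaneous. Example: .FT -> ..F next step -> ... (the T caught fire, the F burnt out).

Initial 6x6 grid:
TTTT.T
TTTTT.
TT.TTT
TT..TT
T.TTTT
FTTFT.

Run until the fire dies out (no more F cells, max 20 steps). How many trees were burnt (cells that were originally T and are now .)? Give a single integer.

Step 1: +5 fires, +2 burnt (F count now 5)
Step 2: +3 fires, +5 burnt (F count now 3)
Step 3: +4 fires, +3 burnt (F count now 4)
Step 4: +4 fires, +4 burnt (F count now 4)
Step 5: +5 fires, +4 burnt (F count now 5)
Step 6: +3 fires, +5 burnt (F count now 3)
Step 7: +2 fires, +3 burnt (F count now 2)
Step 8: +0 fires, +2 burnt (F count now 0)
Fire out after step 8
Initially T: 27, now '.': 35
Total burnt (originally-T cells now '.'): 26

Answer: 26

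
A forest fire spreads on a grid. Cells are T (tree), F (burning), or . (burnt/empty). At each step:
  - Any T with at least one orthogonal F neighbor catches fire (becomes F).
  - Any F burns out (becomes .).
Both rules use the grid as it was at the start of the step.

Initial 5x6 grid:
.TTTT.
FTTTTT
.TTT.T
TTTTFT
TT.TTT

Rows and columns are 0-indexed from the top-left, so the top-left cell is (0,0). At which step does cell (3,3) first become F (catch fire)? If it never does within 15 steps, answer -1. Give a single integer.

Step 1: cell (3,3)='F' (+4 fires, +2 burnt)
  -> target ignites at step 1
Step 2: cell (3,3)='.' (+8 fires, +4 burnt)
Step 3: cell (3,3)='.' (+5 fires, +8 burnt)
Step 4: cell (3,3)='.' (+4 fires, +5 burnt)
Step 5: cell (3,3)='.' (+2 fires, +4 burnt)
Step 6: cell (3,3)='.' (+0 fires, +2 burnt)
  fire out at step 6

1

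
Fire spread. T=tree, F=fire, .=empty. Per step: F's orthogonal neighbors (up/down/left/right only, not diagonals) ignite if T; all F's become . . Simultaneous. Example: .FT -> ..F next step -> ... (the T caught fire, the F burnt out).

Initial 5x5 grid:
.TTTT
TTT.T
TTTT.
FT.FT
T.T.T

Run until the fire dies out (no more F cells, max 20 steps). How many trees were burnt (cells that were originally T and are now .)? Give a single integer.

Step 1: +5 fires, +2 burnt (F count now 5)
Step 2: +4 fires, +5 burnt (F count now 4)
Step 3: +2 fires, +4 burnt (F count now 2)
Step 4: +2 fires, +2 burnt (F count now 2)
Step 5: +1 fires, +2 burnt (F count now 1)
Step 6: +1 fires, +1 burnt (F count now 1)
Step 7: +1 fires, +1 burnt (F count now 1)
Step 8: +0 fires, +1 burnt (F count now 0)
Fire out after step 8
Initially T: 17, now '.': 24
Total burnt (originally-T cells now '.'): 16

Answer: 16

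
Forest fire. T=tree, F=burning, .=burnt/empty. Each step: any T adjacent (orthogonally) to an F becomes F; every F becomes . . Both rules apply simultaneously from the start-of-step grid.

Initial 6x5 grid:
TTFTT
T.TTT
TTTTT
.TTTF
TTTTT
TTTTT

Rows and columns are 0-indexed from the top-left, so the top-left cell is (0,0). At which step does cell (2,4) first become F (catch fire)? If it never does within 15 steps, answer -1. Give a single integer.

Step 1: cell (2,4)='F' (+6 fires, +2 burnt)
  -> target ignites at step 1
Step 2: cell (2,4)='.' (+9 fires, +6 burnt)
Step 3: cell (2,4)='.' (+5 fires, +9 burnt)
Step 4: cell (2,4)='.' (+3 fires, +5 burnt)
Step 5: cell (2,4)='.' (+2 fires, +3 burnt)
Step 6: cell (2,4)='.' (+1 fires, +2 burnt)
Step 7: cell (2,4)='.' (+0 fires, +1 burnt)
  fire out at step 7

1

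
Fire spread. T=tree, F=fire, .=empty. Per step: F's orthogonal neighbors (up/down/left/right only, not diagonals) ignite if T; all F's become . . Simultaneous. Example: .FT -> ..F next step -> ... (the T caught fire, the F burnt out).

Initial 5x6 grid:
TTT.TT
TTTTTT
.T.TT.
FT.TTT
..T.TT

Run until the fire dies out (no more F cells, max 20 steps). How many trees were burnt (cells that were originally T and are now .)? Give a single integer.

Step 1: +1 fires, +1 burnt (F count now 1)
Step 2: +1 fires, +1 burnt (F count now 1)
Step 3: +1 fires, +1 burnt (F count now 1)
Step 4: +3 fires, +1 burnt (F count now 3)
Step 5: +3 fires, +3 burnt (F count now 3)
Step 6: +2 fires, +3 burnt (F count now 2)
Step 7: +4 fires, +2 burnt (F count now 4)
Step 8: +2 fires, +4 burnt (F count now 2)
Step 9: +2 fires, +2 burnt (F count now 2)
Step 10: +1 fires, +2 burnt (F count now 1)
Step 11: +0 fires, +1 burnt (F count now 0)
Fire out after step 11
Initially T: 21, now '.': 29
Total burnt (originally-T cells now '.'): 20

Answer: 20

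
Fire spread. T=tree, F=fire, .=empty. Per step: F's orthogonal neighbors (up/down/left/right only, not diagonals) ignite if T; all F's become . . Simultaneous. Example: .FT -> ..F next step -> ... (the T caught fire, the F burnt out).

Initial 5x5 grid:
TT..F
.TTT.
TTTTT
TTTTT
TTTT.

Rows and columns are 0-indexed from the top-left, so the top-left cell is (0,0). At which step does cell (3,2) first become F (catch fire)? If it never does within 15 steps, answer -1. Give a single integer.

Step 1: cell (3,2)='T' (+0 fires, +1 burnt)
  fire out at step 1
Target never catches fire within 15 steps

-1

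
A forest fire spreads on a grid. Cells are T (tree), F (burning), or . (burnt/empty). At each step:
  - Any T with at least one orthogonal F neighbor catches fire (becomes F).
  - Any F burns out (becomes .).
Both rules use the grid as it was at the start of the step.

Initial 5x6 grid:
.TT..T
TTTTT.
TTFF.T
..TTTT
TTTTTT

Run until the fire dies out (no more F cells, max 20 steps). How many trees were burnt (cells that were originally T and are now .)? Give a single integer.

Answer: 20

Derivation:
Step 1: +5 fires, +2 burnt (F count now 5)
Step 2: +7 fires, +5 burnt (F count now 7)
Step 3: +5 fires, +7 burnt (F count now 5)
Step 4: +3 fires, +5 burnt (F count now 3)
Step 5: +0 fires, +3 burnt (F count now 0)
Fire out after step 5
Initially T: 21, now '.': 29
Total burnt (originally-T cells now '.'): 20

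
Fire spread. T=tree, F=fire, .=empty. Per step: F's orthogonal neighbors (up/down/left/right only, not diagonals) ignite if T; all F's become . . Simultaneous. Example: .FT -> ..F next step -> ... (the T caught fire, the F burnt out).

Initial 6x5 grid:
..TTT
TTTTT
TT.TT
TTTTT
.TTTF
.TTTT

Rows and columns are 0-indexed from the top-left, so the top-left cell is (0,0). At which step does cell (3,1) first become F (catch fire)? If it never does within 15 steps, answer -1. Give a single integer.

Step 1: cell (3,1)='T' (+3 fires, +1 burnt)
Step 2: cell (3,1)='T' (+4 fires, +3 burnt)
Step 3: cell (3,1)='T' (+5 fires, +4 burnt)
Step 4: cell (3,1)='F' (+4 fires, +5 burnt)
  -> target ignites at step 4
Step 5: cell (3,1)='.' (+4 fires, +4 burnt)
Step 6: cell (3,1)='.' (+3 fires, +4 burnt)
Step 7: cell (3,1)='.' (+1 fires, +3 burnt)
Step 8: cell (3,1)='.' (+0 fires, +1 burnt)
  fire out at step 8

4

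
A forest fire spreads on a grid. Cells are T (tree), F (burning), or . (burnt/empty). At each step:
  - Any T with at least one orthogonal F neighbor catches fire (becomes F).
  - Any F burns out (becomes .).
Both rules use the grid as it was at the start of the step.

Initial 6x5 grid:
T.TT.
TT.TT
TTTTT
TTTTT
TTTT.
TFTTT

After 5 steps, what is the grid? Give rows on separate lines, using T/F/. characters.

Step 1: 3 trees catch fire, 1 burn out
  T.TT.
  TT.TT
  TTTTT
  TTTTT
  TFTT.
  F.FTT
Step 2: 4 trees catch fire, 3 burn out
  T.TT.
  TT.TT
  TTTTT
  TFTTT
  F.FT.
  ...FT
Step 3: 5 trees catch fire, 4 burn out
  T.TT.
  TT.TT
  TFTTT
  F.FTT
  ...F.
  ....F
Step 4: 4 trees catch fire, 5 burn out
  T.TT.
  TF.TT
  F.FTT
  ...FT
  .....
  .....
Step 5: 3 trees catch fire, 4 burn out
  T.TT.
  F..TT
  ...FT
  ....F
  .....
  .....

T.TT.
F..TT
...FT
....F
.....
.....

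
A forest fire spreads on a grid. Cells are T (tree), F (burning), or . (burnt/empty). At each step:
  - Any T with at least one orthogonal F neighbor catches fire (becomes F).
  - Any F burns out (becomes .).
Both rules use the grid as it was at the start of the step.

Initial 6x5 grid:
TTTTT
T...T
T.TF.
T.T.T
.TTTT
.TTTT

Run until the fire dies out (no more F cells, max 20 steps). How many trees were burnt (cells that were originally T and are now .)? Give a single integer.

Step 1: +1 fires, +1 burnt (F count now 1)
Step 2: +1 fires, +1 burnt (F count now 1)
Step 3: +1 fires, +1 burnt (F count now 1)
Step 4: +3 fires, +1 burnt (F count now 3)
Step 5: +3 fires, +3 burnt (F count now 3)
Step 6: +2 fires, +3 burnt (F count now 2)
Step 7: +0 fires, +2 burnt (F count now 0)
Fire out after step 7
Initially T: 20, now '.': 21
Total burnt (originally-T cells now '.'): 11

Answer: 11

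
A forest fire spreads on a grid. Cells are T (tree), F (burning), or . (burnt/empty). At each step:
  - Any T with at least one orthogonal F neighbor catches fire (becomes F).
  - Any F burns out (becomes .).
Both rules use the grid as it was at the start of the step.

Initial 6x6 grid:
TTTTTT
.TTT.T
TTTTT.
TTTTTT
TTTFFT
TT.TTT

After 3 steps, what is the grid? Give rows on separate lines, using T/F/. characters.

Step 1: 6 trees catch fire, 2 burn out
  TTTTTT
  .TTT.T
  TTTTT.
  TTTFFT
  TTF..F
  TT.FFT
Step 2: 6 trees catch fire, 6 burn out
  TTTTTT
  .TTT.T
  TTTFF.
  TTF..F
  TF....
  TT...F
Step 3: 5 trees catch fire, 6 burn out
  TTTTTT
  .TTF.T
  TTF...
  TF....
  F.....
  TF....

TTTTTT
.TTF.T
TTF...
TF....
F.....
TF....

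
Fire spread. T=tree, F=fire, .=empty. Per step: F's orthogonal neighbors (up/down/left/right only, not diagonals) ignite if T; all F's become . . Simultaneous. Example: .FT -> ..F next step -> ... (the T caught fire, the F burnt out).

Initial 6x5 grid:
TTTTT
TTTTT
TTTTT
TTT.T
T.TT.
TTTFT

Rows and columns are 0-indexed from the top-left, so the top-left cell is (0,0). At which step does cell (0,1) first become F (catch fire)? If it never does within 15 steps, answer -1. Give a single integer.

Step 1: cell (0,1)='T' (+3 fires, +1 burnt)
Step 2: cell (0,1)='T' (+2 fires, +3 burnt)
Step 3: cell (0,1)='T' (+2 fires, +2 burnt)
Step 4: cell (0,1)='T' (+3 fires, +2 burnt)
Step 5: cell (0,1)='T' (+4 fires, +3 burnt)
Step 6: cell (0,1)='T' (+5 fires, +4 burnt)
Step 7: cell (0,1)='F' (+5 fires, +5 burnt)
  -> target ignites at step 7
Step 8: cell (0,1)='.' (+2 fires, +5 burnt)
Step 9: cell (0,1)='.' (+0 fires, +2 burnt)
  fire out at step 9

7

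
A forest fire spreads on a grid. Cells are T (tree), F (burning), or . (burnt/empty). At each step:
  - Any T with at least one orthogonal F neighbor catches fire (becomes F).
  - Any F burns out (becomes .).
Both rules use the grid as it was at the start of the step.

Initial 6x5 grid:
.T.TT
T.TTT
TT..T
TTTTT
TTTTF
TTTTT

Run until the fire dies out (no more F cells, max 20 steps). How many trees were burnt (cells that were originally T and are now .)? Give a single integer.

Answer: 23

Derivation:
Step 1: +3 fires, +1 burnt (F count now 3)
Step 2: +4 fires, +3 burnt (F count now 4)
Step 3: +4 fires, +4 burnt (F count now 4)
Step 4: +5 fires, +4 burnt (F count now 5)
Step 5: +5 fires, +5 burnt (F count now 5)
Step 6: +1 fires, +5 burnt (F count now 1)
Step 7: +1 fires, +1 burnt (F count now 1)
Step 8: +0 fires, +1 burnt (F count now 0)
Fire out after step 8
Initially T: 24, now '.': 29
Total burnt (originally-T cells now '.'): 23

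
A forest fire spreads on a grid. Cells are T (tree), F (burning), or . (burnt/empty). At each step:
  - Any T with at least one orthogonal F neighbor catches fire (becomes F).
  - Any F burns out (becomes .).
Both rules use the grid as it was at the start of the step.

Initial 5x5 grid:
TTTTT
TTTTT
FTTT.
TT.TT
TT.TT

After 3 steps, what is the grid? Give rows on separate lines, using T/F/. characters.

Step 1: 3 trees catch fire, 1 burn out
  TTTTT
  FTTTT
  .FTT.
  FT.TT
  TT.TT
Step 2: 5 trees catch fire, 3 burn out
  FTTTT
  .FTTT
  ..FT.
  .F.TT
  FT.TT
Step 3: 4 trees catch fire, 5 burn out
  .FTTT
  ..FTT
  ...F.
  ...TT
  .F.TT

.FTTT
..FTT
...F.
...TT
.F.TT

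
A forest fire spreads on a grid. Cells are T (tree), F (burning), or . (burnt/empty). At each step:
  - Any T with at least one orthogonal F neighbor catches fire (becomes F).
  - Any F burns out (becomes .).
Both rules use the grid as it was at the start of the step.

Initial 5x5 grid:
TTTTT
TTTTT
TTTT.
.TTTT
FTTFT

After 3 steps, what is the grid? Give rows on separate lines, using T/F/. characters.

Step 1: 4 trees catch fire, 2 burn out
  TTTTT
  TTTTT
  TTTT.
  .TTFT
  .FF.F
Step 2: 4 trees catch fire, 4 burn out
  TTTTT
  TTTTT
  TTTF.
  .FF.F
  .....
Step 3: 3 trees catch fire, 4 burn out
  TTTTT
  TTTFT
  TFF..
  .....
  .....

TTTTT
TTTFT
TFF..
.....
.....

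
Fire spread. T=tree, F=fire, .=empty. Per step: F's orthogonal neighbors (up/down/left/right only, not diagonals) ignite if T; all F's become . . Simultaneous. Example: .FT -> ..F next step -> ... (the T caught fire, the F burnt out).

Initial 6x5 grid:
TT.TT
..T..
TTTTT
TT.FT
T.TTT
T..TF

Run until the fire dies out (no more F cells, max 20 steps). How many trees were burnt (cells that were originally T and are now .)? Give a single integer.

Step 1: +5 fires, +2 burnt (F count now 5)
Step 2: +3 fires, +5 burnt (F count now 3)
Step 3: +2 fires, +3 burnt (F count now 2)
Step 4: +2 fires, +2 burnt (F count now 2)
Step 5: +1 fires, +2 burnt (F count now 1)
Step 6: +1 fires, +1 burnt (F count now 1)
Step 7: +1 fires, +1 burnt (F count now 1)
Step 8: +0 fires, +1 burnt (F count now 0)
Fire out after step 8
Initially T: 19, now '.': 26
Total burnt (originally-T cells now '.'): 15

Answer: 15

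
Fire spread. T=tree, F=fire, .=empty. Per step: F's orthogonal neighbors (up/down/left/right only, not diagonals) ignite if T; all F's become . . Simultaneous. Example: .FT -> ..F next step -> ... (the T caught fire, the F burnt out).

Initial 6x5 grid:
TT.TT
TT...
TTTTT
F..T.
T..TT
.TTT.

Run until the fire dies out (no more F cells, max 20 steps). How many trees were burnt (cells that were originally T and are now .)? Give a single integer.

Answer: 16

Derivation:
Step 1: +2 fires, +1 burnt (F count now 2)
Step 2: +2 fires, +2 burnt (F count now 2)
Step 3: +3 fires, +2 burnt (F count now 3)
Step 4: +2 fires, +3 burnt (F count now 2)
Step 5: +2 fires, +2 burnt (F count now 2)
Step 6: +1 fires, +2 burnt (F count now 1)
Step 7: +2 fires, +1 burnt (F count now 2)
Step 8: +1 fires, +2 burnt (F count now 1)
Step 9: +1 fires, +1 burnt (F count now 1)
Step 10: +0 fires, +1 burnt (F count now 0)
Fire out after step 10
Initially T: 18, now '.': 28
Total burnt (originally-T cells now '.'): 16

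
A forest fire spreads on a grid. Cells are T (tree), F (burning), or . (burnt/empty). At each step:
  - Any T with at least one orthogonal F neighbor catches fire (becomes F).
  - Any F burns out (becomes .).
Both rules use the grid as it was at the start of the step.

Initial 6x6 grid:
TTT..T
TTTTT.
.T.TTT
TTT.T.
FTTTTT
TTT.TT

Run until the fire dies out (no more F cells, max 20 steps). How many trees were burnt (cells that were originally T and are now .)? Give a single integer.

Step 1: +3 fires, +1 burnt (F count now 3)
Step 2: +3 fires, +3 burnt (F count now 3)
Step 3: +4 fires, +3 burnt (F count now 4)
Step 4: +2 fires, +4 burnt (F count now 2)
Step 5: +6 fires, +2 burnt (F count now 6)
Step 6: +5 fires, +6 burnt (F count now 5)
Step 7: +3 fires, +5 burnt (F count now 3)
Step 8: +0 fires, +3 burnt (F count now 0)
Fire out after step 8
Initially T: 27, now '.': 35
Total burnt (originally-T cells now '.'): 26

Answer: 26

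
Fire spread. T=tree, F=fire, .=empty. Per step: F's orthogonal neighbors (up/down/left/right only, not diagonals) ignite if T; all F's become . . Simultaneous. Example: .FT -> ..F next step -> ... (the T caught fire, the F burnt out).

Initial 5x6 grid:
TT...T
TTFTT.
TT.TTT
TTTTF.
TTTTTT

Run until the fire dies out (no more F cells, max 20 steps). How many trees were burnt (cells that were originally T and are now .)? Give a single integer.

Step 1: +5 fires, +2 burnt (F count now 5)
Step 2: +9 fires, +5 burnt (F count now 9)
Step 3: +4 fires, +9 burnt (F count now 4)
Step 4: +2 fires, +4 burnt (F count now 2)
Step 5: +1 fires, +2 burnt (F count now 1)
Step 6: +0 fires, +1 burnt (F count now 0)
Fire out after step 6
Initially T: 22, now '.': 29
Total burnt (originally-T cells now '.'): 21

Answer: 21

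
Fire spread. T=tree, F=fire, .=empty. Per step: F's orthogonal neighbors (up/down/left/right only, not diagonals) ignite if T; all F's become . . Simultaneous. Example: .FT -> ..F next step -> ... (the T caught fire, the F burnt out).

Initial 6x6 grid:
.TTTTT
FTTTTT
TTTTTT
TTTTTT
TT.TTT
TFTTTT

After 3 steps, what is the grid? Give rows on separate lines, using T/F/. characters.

Step 1: 5 trees catch fire, 2 burn out
  .TTTTT
  .FTTTT
  FTTTTT
  TTTTTT
  TF.TTT
  F.FTTT
Step 2: 7 trees catch fire, 5 burn out
  .FTTTT
  ..FTTT
  .FTTTT
  FFTTTT
  F..TTT
  ...FTT
Step 3: 6 trees catch fire, 7 burn out
  ..FTTT
  ...FTT
  ..FTTT
  ..FTTT
  ...FTT
  ....FT

..FTTT
...FTT
..FTTT
..FTTT
...FTT
....FT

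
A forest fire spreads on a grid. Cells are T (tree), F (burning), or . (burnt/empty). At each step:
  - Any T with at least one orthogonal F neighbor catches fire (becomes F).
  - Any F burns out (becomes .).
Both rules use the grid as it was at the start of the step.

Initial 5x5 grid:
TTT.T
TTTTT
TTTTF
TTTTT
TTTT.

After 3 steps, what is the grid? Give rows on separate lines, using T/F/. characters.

Step 1: 3 trees catch fire, 1 burn out
  TTT.T
  TTTTF
  TTTF.
  TTTTF
  TTTT.
Step 2: 4 trees catch fire, 3 burn out
  TTT.F
  TTTF.
  TTF..
  TTTF.
  TTTT.
Step 3: 4 trees catch fire, 4 burn out
  TTT..
  TTF..
  TF...
  TTF..
  TTTF.

TTT..
TTF..
TF...
TTF..
TTTF.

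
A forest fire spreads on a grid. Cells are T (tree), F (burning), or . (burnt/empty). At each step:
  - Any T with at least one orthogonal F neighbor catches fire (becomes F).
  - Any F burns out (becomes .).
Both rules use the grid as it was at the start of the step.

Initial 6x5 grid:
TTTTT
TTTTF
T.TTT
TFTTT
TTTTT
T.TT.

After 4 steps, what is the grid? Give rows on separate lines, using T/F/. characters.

Step 1: 6 trees catch fire, 2 burn out
  TTTTF
  TTTF.
  T.TTF
  F.FTT
  TFTTT
  T.TT.
Step 2: 9 trees catch fire, 6 burn out
  TTTF.
  TTF..
  F.FF.
  ...FF
  F.FTT
  T.TT.
Step 3: 7 trees catch fire, 9 burn out
  TTF..
  FF...
  .....
  .....
  ...FF
  F.FT.
Step 4: 3 trees catch fire, 7 burn out
  FF...
  .....
  .....
  .....
  .....
  ...F.

FF...
.....
.....
.....
.....
...F.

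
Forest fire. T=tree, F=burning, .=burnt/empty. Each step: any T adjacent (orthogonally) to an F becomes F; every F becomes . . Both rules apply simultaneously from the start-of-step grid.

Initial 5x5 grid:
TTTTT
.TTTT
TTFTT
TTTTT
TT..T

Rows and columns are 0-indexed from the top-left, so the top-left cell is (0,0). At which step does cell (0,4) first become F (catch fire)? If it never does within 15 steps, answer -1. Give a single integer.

Step 1: cell (0,4)='T' (+4 fires, +1 burnt)
Step 2: cell (0,4)='T' (+7 fires, +4 burnt)
Step 3: cell (0,4)='T' (+6 fires, +7 burnt)
Step 4: cell (0,4)='F' (+4 fires, +6 burnt)
  -> target ignites at step 4
Step 5: cell (0,4)='.' (+0 fires, +4 burnt)
  fire out at step 5

4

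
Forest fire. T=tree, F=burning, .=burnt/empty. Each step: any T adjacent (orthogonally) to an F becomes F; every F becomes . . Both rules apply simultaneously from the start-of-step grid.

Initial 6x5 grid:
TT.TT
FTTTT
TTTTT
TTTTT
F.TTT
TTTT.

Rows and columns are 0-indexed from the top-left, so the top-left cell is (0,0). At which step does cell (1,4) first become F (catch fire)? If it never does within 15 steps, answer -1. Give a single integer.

Step 1: cell (1,4)='T' (+5 fires, +2 burnt)
Step 2: cell (1,4)='T' (+5 fires, +5 burnt)
Step 3: cell (1,4)='T' (+4 fires, +5 burnt)
Step 4: cell (1,4)='F' (+6 fires, +4 burnt)
  -> target ignites at step 4
Step 5: cell (1,4)='.' (+4 fires, +6 burnt)
Step 6: cell (1,4)='.' (+1 fires, +4 burnt)
Step 7: cell (1,4)='.' (+0 fires, +1 burnt)
  fire out at step 7

4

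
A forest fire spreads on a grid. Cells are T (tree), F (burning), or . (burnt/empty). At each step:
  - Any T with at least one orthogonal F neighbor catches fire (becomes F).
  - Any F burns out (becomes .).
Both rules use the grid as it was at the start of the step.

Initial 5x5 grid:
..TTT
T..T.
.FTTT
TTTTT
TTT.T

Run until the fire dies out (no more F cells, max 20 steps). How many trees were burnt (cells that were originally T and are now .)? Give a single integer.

Answer: 16

Derivation:
Step 1: +2 fires, +1 burnt (F count now 2)
Step 2: +4 fires, +2 burnt (F count now 4)
Step 3: +5 fires, +4 burnt (F count now 5)
Step 4: +2 fires, +5 burnt (F count now 2)
Step 5: +3 fires, +2 burnt (F count now 3)
Step 6: +0 fires, +3 burnt (F count now 0)
Fire out after step 6
Initially T: 17, now '.': 24
Total burnt (originally-T cells now '.'): 16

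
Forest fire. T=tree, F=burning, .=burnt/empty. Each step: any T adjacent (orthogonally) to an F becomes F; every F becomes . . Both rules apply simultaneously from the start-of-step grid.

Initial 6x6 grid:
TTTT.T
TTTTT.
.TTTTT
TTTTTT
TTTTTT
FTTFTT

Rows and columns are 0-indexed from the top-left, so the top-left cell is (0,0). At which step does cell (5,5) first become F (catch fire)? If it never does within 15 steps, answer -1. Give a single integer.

Step 1: cell (5,5)='T' (+5 fires, +2 burnt)
Step 2: cell (5,5)='F' (+6 fires, +5 burnt)
  -> target ignites at step 2
Step 3: cell (5,5)='.' (+5 fires, +6 burnt)
Step 4: cell (5,5)='.' (+5 fires, +5 burnt)
Step 5: cell (5,5)='.' (+5 fires, +5 burnt)
Step 6: cell (5,5)='.' (+3 fires, +5 burnt)
Step 7: cell (5,5)='.' (+1 fires, +3 burnt)
Step 8: cell (5,5)='.' (+0 fires, +1 burnt)
  fire out at step 8

2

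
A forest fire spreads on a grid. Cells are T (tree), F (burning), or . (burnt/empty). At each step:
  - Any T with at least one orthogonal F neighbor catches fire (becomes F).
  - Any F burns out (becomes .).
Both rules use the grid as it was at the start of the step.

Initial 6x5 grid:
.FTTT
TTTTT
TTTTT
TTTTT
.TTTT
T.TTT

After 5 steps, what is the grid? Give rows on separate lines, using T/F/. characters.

Step 1: 2 trees catch fire, 1 burn out
  ..FTT
  TFTTT
  TTTTT
  TTTTT
  .TTTT
  T.TTT
Step 2: 4 trees catch fire, 2 burn out
  ...FT
  F.FTT
  TFTTT
  TTTTT
  .TTTT
  T.TTT
Step 3: 5 trees catch fire, 4 burn out
  ....F
  ...FT
  F.FTT
  TFTTT
  .TTTT
  T.TTT
Step 4: 5 trees catch fire, 5 burn out
  .....
  ....F
  ...FT
  F.FTT
  .FTTT
  T.TTT
Step 5: 3 trees catch fire, 5 burn out
  .....
  .....
  ....F
  ...FT
  ..FTT
  T.TTT

.....
.....
....F
...FT
..FTT
T.TTT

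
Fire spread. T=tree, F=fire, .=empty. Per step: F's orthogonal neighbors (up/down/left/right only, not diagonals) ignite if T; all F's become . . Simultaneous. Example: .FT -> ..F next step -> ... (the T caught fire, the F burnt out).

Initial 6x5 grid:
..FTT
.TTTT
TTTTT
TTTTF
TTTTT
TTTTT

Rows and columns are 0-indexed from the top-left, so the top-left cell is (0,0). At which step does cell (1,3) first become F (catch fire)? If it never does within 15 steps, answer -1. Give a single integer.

Step 1: cell (1,3)='T' (+5 fires, +2 burnt)
Step 2: cell (1,3)='F' (+9 fires, +5 burnt)
  -> target ignites at step 2
Step 3: cell (1,3)='.' (+4 fires, +9 burnt)
Step 4: cell (1,3)='.' (+4 fires, +4 burnt)
Step 5: cell (1,3)='.' (+2 fires, +4 burnt)
Step 6: cell (1,3)='.' (+1 fires, +2 burnt)
Step 7: cell (1,3)='.' (+0 fires, +1 burnt)
  fire out at step 7

2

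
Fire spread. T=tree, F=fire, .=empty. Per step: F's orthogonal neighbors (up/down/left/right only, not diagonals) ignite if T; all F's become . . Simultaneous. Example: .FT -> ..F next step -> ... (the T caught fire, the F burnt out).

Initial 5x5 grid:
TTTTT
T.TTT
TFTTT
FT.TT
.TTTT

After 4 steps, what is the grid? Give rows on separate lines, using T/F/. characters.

Step 1: 3 trees catch fire, 2 burn out
  TTTTT
  T.TTT
  F.FTT
  .F.TT
  .TTTT
Step 2: 4 trees catch fire, 3 burn out
  TTTTT
  F.FTT
  ...FT
  ...TT
  .FTTT
Step 3: 6 trees catch fire, 4 burn out
  FTFTT
  ...FT
  ....F
  ...FT
  ..FTT
Step 4: 5 trees catch fire, 6 burn out
  .F.FT
  ....F
  .....
  ....F
  ...FT

.F.FT
....F
.....
....F
...FT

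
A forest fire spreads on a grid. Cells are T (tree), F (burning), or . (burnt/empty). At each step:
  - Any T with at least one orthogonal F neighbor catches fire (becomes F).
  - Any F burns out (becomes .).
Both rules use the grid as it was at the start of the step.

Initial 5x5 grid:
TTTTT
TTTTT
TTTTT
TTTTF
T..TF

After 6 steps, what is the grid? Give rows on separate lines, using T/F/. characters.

Step 1: 3 trees catch fire, 2 burn out
  TTTTT
  TTTTT
  TTTTF
  TTTF.
  T..F.
Step 2: 3 trees catch fire, 3 burn out
  TTTTT
  TTTTF
  TTTF.
  TTF..
  T....
Step 3: 4 trees catch fire, 3 burn out
  TTTTF
  TTTF.
  TTF..
  TF...
  T....
Step 4: 4 trees catch fire, 4 burn out
  TTTF.
  TTF..
  TF...
  F....
  T....
Step 5: 4 trees catch fire, 4 burn out
  TTF..
  TF...
  F....
  .....
  F....
Step 6: 2 trees catch fire, 4 burn out
  TF...
  F....
  .....
  .....
  .....

TF...
F....
.....
.....
.....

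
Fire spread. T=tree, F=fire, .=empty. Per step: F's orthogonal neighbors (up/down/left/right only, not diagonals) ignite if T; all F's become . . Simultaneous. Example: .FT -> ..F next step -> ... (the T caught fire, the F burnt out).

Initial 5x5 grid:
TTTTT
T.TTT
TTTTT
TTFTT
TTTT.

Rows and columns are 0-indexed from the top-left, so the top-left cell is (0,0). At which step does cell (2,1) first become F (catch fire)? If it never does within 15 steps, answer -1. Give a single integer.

Step 1: cell (2,1)='T' (+4 fires, +1 burnt)
Step 2: cell (2,1)='F' (+7 fires, +4 burnt)
  -> target ignites at step 2
Step 3: cell (2,1)='.' (+5 fires, +7 burnt)
Step 4: cell (2,1)='.' (+4 fires, +5 burnt)
Step 5: cell (2,1)='.' (+2 fires, +4 burnt)
Step 6: cell (2,1)='.' (+0 fires, +2 burnt)
  fire out at step 6

2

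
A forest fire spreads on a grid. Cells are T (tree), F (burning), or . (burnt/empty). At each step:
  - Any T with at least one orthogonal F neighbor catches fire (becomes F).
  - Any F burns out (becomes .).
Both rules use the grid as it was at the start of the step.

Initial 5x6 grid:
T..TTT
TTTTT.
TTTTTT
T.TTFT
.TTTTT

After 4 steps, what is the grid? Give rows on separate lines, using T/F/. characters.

Step 1: 4 trees catch fire, 1 burn out
  T..TTT
  TTTTT.
  TTTTFT
  T.TF.F
  .TTTFT
Step 2: 6 trees catch fire, 4 burn out
  T..TTT
  TTTTF.
  TTTF.F
  T.F...
  .TTF.F
Step 3: 4 trees catch fire, 6 burn out
  T..TFT
  TTTF..
  TTF...
  T.....
  .TF...
Step 4: 5 trees catch fire, 4 burn out
  T..F.F
  TTF...
  TF....
  T.....
  .F....

T..F.F
TTF...
TF....
T.....
.F....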